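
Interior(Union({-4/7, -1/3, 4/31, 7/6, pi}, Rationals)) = EmptySet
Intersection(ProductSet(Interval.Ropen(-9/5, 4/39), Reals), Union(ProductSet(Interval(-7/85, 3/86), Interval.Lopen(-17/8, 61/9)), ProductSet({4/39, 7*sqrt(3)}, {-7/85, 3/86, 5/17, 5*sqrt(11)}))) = ProductSet(Interval(-7/85, 3/86), Interval.Lopen(-17/8, 61/9))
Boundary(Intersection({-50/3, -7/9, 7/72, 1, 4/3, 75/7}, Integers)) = {1}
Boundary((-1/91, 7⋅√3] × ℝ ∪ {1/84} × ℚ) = {-1/91, 7⋅√3} × ℝ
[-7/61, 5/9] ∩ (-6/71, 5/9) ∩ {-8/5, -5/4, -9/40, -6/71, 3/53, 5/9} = {3/53}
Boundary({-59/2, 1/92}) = {-59/2, 1/92}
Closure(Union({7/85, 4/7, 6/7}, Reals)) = Reals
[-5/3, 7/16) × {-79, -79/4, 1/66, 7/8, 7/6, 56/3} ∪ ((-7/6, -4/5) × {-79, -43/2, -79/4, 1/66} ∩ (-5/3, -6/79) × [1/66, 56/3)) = [-5/3, 7/16) × {-79, -79/4, 1/66, 7/8, 7/6, 56/3}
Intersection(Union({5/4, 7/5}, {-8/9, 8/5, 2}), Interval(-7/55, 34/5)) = {5/4, 7/5, 8/5, 2}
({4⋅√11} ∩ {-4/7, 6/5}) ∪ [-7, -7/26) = [-7, -7/26)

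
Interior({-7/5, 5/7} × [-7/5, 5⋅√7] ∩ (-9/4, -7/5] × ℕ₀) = ∅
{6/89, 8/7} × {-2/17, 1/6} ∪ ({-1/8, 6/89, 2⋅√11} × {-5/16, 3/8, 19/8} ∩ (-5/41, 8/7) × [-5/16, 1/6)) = ({6/89} × {-5/16}) ∪ ({6/89, 8/7} × {-2/17, 1/6})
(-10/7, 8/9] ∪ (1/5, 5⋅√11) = (-10/7, 5⋅√11)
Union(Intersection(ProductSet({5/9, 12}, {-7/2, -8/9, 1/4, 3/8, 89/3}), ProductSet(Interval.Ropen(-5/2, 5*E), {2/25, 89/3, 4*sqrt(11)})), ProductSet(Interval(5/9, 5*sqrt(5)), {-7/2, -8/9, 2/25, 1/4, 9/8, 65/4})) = Union(ProductSet({5/9, 12}, {89/3}), ProductSet(Interval(5/9, 5*sqrt(5)), {-7/2, -8/9, 2/25, 1/4, 9/8, 65/4}))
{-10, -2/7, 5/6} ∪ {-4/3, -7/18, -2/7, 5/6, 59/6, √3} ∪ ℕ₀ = {-10, -4/3, -7/18, -2/7, 5/6, 59/6, √3} ∪ ℕ₀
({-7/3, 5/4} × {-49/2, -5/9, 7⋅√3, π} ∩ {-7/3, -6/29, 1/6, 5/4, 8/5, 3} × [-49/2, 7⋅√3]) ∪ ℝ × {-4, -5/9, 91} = (ℝ × {-4, -5/9, 91}) ∪ ({-7/3, 5/4} × {-49/2, -5/9, 7⋅√3, π})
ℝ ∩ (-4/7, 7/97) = (-4/7, 7/97)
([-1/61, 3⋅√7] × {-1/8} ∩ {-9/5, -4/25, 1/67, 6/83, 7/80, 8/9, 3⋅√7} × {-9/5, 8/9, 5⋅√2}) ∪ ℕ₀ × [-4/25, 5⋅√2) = ℕ₀ × [-4/25, 5⋅√2)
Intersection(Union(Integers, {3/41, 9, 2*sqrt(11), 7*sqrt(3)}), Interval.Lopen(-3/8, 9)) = Union({3/41, 2*sqrt(11)}, Range(0, 10, 1))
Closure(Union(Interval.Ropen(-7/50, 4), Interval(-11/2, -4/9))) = Union(Interval(-11/2, -4/9), Interval(-7/50, 4))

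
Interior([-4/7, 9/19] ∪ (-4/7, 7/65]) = (-4/7, 9/19)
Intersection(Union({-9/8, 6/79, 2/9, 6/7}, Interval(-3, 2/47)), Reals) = Union({6/79, 2/9, 6/7}, Interval(-3, 2/47))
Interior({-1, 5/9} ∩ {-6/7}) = ∅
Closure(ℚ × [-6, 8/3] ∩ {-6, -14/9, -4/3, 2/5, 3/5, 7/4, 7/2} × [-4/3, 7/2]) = {-6, -14/9, -4/3, 2/5, 3/5, 7/4, 7/2} × [-4/3, 8/3]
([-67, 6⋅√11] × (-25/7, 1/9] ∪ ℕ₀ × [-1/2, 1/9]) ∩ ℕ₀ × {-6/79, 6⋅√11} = ℕ₀ × {-6/79}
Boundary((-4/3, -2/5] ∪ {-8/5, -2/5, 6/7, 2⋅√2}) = {-8/5, -4/3, -2/5, 6/7, 2⋅√2}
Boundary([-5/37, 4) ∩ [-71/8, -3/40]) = {-5/37, -3/40}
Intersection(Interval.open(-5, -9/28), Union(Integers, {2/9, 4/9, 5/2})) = Range(-4, 0, 1)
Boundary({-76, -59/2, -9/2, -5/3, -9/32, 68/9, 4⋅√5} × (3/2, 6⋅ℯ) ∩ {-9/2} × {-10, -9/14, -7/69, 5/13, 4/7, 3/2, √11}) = {-9/2} × {√11}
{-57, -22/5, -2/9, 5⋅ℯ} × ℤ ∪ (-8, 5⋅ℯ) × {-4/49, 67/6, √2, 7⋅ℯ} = ({-57, -22/5, -2/9, 5⋅ℯ} × ℤ) ∪ ((-8, 5⋅ℯ) × {-4/49, 67/6, √2, 7⋅ℯ})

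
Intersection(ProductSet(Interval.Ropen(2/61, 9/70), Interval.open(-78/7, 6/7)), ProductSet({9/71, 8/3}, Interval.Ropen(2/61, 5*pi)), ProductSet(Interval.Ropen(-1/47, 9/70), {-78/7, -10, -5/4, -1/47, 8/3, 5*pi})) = EmptySet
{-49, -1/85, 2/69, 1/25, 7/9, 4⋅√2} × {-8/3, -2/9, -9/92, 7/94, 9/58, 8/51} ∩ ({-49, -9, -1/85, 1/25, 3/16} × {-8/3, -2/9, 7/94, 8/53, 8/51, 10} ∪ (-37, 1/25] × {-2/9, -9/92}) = ({-1/85, 2/69, 1/25} × {-2/9, -9/92}) ∪ ({-49, -1/85, 1/25} × {-8/3, -2/9, 7/94, 8/51})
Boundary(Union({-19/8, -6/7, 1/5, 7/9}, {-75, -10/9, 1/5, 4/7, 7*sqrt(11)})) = {-75, -19/8, -10/9, -6/7, 1/5, 4/7, 7/9, 7*sqrt(11)}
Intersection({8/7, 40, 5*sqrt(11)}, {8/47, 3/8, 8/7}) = {8/7}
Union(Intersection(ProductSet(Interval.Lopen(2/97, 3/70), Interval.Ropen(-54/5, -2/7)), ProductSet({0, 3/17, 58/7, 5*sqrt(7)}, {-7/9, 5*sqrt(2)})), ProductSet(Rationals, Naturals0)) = ProductSet(Rationals, Naturals0)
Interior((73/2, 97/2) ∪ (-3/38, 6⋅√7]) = (-3/38, 6⋅√7) ∪ (73/2, 97/2)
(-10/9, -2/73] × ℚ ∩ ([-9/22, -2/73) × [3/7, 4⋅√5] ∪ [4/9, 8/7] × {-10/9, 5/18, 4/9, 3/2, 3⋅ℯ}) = [-9/22, -2/73) × (ℚ ∩ [3/7, 4⋅√5])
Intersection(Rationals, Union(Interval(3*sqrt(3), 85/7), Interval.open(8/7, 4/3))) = Union(Intersection(Interval.open(8/7, 4/3), Rationals), Intersection(Interval(3*sqrt(3), 85/7), Rationals))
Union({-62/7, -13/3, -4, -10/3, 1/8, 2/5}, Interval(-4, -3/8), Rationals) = Union(Interval(-4, -3/8), Rationals)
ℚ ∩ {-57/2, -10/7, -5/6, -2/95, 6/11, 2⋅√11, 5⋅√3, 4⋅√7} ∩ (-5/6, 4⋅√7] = {-2/95, 6/11}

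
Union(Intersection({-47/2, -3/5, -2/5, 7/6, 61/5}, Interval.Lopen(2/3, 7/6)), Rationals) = Rationals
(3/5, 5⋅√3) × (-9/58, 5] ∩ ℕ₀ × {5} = {1, 2, …, 8} × {5}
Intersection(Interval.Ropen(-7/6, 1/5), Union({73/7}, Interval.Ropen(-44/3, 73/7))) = Interval.Ropen(-7/6, 1/5)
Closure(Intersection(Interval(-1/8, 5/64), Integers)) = Range(0, 1, 1)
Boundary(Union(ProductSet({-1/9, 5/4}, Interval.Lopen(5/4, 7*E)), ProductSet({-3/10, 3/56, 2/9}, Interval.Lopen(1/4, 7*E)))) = Union(ProductSet({-1/9, 5/4}, Interval(5/4, 7*E)), ProductSet({-3/10, 3/56, 2/9}, Interval(1/4, 7*E)))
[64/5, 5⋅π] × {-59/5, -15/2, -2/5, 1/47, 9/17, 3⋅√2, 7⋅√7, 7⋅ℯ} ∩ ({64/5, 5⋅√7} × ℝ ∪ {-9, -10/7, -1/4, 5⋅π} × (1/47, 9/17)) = {64/5, 5⋅√7} × {-59/5, -15/2, -2/5, 1/47, 9/17, 3⋅√2, 7⋅√7, 7⋅ℯ}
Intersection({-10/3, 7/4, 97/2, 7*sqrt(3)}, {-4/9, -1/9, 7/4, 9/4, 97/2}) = {7/4, 97/2}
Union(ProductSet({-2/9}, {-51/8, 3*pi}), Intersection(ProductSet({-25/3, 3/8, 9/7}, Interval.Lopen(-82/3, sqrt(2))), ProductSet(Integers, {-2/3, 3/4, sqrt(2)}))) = ProductSet({-2/9}, {-51/8, 3*pi})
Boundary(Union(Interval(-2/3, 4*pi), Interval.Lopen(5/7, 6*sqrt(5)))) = {-2/3, 6*sqrt(5)}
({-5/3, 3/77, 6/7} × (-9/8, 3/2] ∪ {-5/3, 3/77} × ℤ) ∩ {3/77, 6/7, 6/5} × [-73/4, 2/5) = ({3/77} × {-18, -17, …, 0}) ∪ ({3/77, 6/7} × (-9/8, 2/5))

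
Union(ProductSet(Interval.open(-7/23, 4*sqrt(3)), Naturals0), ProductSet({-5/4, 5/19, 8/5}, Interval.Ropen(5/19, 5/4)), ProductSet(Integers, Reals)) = Union(ProductSet({-5/4, 5/19, 8/5}, Interval.Ropen(5/19, 5/4)), ProductSet(Integers, Reals), ProductSet(Interval.open(-7/23, 4*sqrt(3)), Naturals0))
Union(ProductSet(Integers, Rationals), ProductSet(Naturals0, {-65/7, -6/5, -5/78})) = ProductSet(Integers, Rationals)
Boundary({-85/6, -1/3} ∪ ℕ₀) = {-85/6, -1/3} ∪ ℕ₀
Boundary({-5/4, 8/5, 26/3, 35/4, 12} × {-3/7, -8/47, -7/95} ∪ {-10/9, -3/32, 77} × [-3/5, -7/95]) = ({-10/9, -3/32, 77} × [-3/5, -7/95]) ∪ ({-5/4, 8/5, 26/3, 35/4, 12} × {-3/7, -8/47, -7/95})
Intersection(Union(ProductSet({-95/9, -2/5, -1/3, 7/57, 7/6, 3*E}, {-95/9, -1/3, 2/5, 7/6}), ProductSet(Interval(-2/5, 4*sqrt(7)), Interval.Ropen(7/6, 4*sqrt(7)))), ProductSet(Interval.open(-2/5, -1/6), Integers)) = ProductSet(Interval.open(-2/5, -1/6), Range(2, 11, 1))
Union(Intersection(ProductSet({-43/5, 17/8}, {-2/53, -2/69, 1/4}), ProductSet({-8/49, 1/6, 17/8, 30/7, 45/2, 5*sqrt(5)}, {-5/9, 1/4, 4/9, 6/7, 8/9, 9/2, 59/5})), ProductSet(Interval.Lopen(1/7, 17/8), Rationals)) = ProductSet(Interval.Lopen(1/7, 17/8), Rationals)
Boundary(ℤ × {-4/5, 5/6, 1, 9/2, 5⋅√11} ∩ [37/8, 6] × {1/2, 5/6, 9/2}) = {5, 6} × {5/6, 9/2}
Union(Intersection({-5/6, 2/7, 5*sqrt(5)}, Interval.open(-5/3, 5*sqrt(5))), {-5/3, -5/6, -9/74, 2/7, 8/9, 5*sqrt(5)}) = {-5/3, -5/6, -9/74, 2/7, 8/9, 5*sqrt(5)}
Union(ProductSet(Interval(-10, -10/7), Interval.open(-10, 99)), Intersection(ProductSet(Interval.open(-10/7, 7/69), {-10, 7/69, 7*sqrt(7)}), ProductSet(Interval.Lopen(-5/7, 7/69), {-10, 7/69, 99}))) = Union(ProductSet(Interval(-10, -10/7), Interval.open(-10, 99)), ProductSet(Interval.open(-5/7, 7/69), {-10, 7/69}))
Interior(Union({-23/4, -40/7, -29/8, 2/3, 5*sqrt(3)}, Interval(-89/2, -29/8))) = Interval.open(-89/2, -29/8)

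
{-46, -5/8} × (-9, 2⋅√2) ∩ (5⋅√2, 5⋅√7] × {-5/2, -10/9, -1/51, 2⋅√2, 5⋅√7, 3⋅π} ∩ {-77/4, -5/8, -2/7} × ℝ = ∅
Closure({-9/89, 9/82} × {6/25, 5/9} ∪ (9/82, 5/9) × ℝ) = ({-9/89, 9/82} × {6/25, 5/9}) ∪ ([9/82, 5/9] × ℝ)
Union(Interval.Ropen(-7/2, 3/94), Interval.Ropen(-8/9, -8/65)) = Interval.Ropen(-7/2, 3/94)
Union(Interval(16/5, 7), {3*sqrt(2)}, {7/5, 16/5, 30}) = Union({7/5, 30}, Interval(16/5, 7))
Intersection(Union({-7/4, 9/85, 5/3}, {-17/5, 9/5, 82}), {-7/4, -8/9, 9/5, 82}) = {-7/4, 9/5, 82}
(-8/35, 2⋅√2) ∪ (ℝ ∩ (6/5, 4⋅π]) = (-8/35, 4⋅π]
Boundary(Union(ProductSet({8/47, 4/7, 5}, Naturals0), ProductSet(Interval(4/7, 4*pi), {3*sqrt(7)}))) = Union(ProductSet({8/47, 4/7, 5}, Naturals0), ProductSet(Interval(4/7, 4*pi), {3*sqrt(7)}))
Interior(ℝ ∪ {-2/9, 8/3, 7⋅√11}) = ℝ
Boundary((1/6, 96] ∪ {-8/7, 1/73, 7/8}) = {-8/7, 1/73, 1/6, 96}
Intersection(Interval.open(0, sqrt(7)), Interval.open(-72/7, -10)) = EmptySet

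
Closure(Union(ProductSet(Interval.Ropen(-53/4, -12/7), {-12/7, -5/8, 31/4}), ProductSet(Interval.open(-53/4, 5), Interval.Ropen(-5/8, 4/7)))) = Union(ProductSet({-53/4, 5}, Interval(-5/8, 4/7)), ProductSet(Interval(-53/4, -12/7), {-12/7, -5/8, 31/4}), ProductSet(Interval(-53/4, 5), {-5/8, 4/7}), ProductSet(Interval.open(-53/4, 5), Interval.Ropen(-5/8, 4/7)))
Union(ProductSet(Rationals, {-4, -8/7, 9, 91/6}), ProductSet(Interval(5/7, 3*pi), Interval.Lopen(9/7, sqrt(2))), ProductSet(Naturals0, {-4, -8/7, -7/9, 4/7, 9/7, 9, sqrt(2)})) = Union(ProductSet(Interval(5/7, 3*pi), Interval.Lopen(9/7, sqrt(2))), ProductSet(Naturals0, {-4, -8/7, -7/9, 4/7, 9/7, 9, sqrt(2)}), ProductSet(Rationals, {-4, -8/7, 9, 91/6}))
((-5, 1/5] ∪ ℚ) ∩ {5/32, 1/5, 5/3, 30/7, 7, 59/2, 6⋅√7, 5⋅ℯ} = {5/32, 1/5, 5/3, 30/7, 7, 59/2}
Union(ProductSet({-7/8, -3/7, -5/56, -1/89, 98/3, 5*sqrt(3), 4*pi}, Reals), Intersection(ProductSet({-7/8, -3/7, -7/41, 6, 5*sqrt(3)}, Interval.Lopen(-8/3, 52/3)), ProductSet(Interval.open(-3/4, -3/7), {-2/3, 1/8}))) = ProductSet({-7/8, -3/7, -5/56, -1/89, 98/3, 5*sqrt(3), 4*pi}, Reals)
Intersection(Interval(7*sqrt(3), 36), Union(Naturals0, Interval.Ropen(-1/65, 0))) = Range(13, 37, 1)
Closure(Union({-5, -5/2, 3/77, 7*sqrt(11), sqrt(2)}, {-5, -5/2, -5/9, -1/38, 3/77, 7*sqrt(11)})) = {-5, -5/2, -5/9, -1/38, 3/77, 7*sqrt(11), sqrt(2)}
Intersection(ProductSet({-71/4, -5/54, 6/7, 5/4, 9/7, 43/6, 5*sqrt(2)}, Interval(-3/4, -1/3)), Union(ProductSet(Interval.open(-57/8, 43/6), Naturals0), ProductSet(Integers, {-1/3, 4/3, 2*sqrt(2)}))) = EmptySet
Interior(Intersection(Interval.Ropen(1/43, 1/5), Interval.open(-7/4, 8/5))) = Interval.open(1/43, 1/5)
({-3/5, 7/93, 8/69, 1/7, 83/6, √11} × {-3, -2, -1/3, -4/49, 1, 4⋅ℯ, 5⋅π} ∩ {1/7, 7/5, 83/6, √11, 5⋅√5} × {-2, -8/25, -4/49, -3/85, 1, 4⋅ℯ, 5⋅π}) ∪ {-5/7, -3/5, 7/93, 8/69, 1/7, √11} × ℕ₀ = ({-5/7, -3/5, 7/93, 8/69, 1/7, √11} × ℕ₀) ∪ ({1/7, 83/6, √11} × {-2, -4/49, 1, 4⋅ℯ, 5⋅π})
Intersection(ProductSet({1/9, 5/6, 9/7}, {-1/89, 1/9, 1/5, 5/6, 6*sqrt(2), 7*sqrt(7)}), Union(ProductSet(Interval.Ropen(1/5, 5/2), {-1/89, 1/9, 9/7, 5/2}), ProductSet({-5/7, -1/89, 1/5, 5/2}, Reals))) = ProductSet({5/6, 9/7}, {-1/89, 1/9})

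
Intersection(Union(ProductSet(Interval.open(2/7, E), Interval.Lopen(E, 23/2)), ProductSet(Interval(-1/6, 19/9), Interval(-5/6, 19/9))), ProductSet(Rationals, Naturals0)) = Union(ProductSet(Intersection(Interval(-1/6, 19/9), Rationals), Range(0, 3, 1)), ProductSet(Intersection(Interval.open(2/7, E), Rationals), Range(3, 12, 1)))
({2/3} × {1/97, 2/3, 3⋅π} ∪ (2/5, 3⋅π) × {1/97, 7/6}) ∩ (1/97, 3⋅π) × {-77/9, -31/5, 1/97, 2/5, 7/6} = (2/5, 3⋅π) × {1/97, 7/6}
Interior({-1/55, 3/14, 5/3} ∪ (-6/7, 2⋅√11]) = (-6/7, 2⋅√11)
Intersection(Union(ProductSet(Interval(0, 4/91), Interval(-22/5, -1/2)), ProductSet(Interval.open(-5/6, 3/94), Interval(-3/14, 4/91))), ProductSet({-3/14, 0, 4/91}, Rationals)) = Union(ProductSet({-3/14, 0}, Intersection(Interval(-3/14, 4/91), Rationals)), ProductSet({0, 4/91}, Intersection(Interval(-22/5, -1/2), Rationals)))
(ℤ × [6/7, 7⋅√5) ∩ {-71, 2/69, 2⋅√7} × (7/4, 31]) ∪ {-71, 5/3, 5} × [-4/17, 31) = {-71, 5/3, 5} × [-4/17, 31)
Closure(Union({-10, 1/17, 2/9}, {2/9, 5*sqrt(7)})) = {-10, 1/17, 2/9, 5*sqrt(7)}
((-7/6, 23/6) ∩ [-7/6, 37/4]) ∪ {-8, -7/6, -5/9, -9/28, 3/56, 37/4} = {-8, 37/4} ∪ [-7/6, 23/6)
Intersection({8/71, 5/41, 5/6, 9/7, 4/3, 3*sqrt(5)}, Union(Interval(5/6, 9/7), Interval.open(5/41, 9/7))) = {5/6, 9/7}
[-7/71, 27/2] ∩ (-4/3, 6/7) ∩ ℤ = {0}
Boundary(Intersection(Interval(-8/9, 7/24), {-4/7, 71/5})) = {-4/7}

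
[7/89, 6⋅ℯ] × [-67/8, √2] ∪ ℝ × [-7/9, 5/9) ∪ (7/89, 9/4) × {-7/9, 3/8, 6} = (ℝ × [-7/9, 5/9)) ∪ ((7/89, 9/4) × {-7/9, 3/8, 6}) ∪ ([7/89, 6⋅ℯ] × [-67/8, √2])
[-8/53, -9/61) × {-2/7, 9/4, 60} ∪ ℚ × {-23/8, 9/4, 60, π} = (ℚ × {-23/8, 9/4, 60, π}) ∪ ([-8/53, -9/61) × {-2/7, 9/4, 60})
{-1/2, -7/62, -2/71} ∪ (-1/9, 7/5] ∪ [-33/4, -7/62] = [-33/4, -7/62] ∪ (-1/9, 7/5]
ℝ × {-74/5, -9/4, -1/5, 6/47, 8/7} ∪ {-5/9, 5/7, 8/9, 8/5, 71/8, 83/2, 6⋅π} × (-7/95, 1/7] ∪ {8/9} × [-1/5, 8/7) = ({8/9} × [-1/5, 8/7)) ∪ (ℝ × {-74/5, -9/4, -1/5, 6/47, 8/7}) ∪ ({-5/9, 5/7, 8/9, 8/5, 71/8, 83/2, 6⋅π} × (-7/95, 1/7])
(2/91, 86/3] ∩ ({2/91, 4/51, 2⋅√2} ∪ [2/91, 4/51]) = (2/91, 4/51] ∪ {2⋅√2}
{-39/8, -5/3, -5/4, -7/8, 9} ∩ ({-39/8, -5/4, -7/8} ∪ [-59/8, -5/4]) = {-39/8, -5/3, -5/4, -7/8}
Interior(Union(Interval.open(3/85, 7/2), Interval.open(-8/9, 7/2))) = Interval.open(-8/9, 7/2)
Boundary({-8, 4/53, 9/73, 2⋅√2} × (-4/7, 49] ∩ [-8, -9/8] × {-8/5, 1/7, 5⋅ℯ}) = {-8} × {1/7, 5⋅ℯ}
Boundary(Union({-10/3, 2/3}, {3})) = {-10/3, 2/3, 3}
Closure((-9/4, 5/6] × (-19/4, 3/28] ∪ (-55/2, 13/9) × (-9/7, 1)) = ([-55/2, 13/9] × {1}) ∪ ([-9/4, 5/6] × {-19/4}) ∪ ({-55/2, 13/9} × [-9/7, 1]) ∪ ({-9/4, 5/6} × [-19/4, -9/7]) ∪ ((-55/2, 13/9) × (-9/7, 1)) ∪ ((-9/4, 5/6] × (-19/4, 3/28]) ∪ (([-55/2, -9/4] ∪ [5/6, 13/9]) × {-9/7, 1})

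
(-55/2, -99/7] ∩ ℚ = ℚ ∩ (-55/2, -99/7]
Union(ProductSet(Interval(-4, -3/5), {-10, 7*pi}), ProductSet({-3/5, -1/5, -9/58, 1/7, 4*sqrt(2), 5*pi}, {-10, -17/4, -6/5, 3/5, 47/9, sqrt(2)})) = Union(ProductSet({-3/5, -1/5, -9/58, 1/7, 4*sqrt(2), 5*pi}, {-10, -17/4, -6/5, 3/5, 47/9, sqrt(2)}), ProductSet(Interval(-4, -3/5), {-10, 7*pi}))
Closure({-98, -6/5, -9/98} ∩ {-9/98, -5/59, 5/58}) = {-9/98}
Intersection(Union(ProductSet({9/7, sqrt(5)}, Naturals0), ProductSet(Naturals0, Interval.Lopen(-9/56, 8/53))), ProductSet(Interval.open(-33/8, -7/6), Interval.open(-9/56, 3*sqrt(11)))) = EmptySet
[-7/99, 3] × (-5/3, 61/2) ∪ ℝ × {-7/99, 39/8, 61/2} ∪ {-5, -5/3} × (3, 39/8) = (ℝ × {-7/99, 39/8, 61/2}) ∪ ({-5, -5/3} × (3, 39/8)) ∪ ([-7/99, 3] × (-5/3, 61/2))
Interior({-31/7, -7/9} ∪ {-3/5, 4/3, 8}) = ∅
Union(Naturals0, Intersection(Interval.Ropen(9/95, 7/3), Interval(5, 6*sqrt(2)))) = Naturals0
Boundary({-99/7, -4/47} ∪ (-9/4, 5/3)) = {-99/7, -9/4, 5/3}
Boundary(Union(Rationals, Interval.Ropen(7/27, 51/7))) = Union(Interval(-oo, 7/27), Interval(51/7, oo))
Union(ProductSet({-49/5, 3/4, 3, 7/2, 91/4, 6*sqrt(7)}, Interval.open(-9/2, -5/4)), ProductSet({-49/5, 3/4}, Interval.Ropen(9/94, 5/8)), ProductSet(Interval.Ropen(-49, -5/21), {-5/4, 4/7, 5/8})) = Union(ProductSet({-49/5, 3/4}, Interval.Ropen(9/94, 5/8)), ProductSet({-49/5, 3/4, 3, 7/2, 91/4, 6*sqrt(7)}, Interval.open(-9/2, -5/4)), ProductSet(Interval.Ropen(-49, -5/21), {-5/4, 4/7, 5/8}))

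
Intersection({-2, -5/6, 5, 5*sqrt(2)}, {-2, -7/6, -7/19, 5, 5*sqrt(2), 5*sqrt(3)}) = {-2, 5, 5*sqrt(2)}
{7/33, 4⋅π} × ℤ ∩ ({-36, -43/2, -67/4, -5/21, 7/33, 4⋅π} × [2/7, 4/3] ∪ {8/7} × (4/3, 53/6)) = {7/33, 4⋅π} × {1}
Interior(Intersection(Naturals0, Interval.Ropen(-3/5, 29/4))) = EmptySet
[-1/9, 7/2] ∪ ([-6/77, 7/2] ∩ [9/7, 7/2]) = [-1/9, 7/2]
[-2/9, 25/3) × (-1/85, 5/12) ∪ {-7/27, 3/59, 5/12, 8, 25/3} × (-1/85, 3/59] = ([-2/9, 25/3) × (-1/85, 5/12)) ∪ ({-7/27, 3/59, 5/12, 8, 25/3} × (-1/85, 3/59])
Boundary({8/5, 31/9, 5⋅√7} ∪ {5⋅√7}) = {8/5, 31/9, 5⋅√7}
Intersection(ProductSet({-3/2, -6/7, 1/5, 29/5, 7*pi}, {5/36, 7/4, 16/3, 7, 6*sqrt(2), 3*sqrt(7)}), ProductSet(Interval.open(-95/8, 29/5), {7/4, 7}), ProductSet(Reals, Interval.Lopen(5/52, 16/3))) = ProductSet({-3/2, -6/7, 1/5}, {7/4})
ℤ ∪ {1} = ℤ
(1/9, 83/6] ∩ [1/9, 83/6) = (1/9, 83/6)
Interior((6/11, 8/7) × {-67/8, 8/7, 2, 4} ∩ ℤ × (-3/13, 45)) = ∅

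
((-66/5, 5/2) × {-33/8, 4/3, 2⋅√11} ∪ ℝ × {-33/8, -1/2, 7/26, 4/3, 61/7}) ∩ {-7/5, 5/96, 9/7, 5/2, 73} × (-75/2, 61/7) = ({-7/5, 5/96, 9/7, 5/2, 73} × {-33/8, -1/2, 7/26, 4/3}) ∪ ({-7/5, 5/96, 9/7} × {-33/8, 4/3, 2⋅√11})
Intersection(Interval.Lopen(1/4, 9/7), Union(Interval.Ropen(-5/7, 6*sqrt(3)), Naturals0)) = Union(Interval.Lopen(1/4, 9/7), Range(1, 2, 1))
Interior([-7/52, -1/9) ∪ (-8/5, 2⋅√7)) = (-8/5, 2⋅√7)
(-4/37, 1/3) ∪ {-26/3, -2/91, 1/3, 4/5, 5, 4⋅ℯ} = {-26/3, 4/5, 5, 4⋅ℯ} ∪ (-4/37, 1/3]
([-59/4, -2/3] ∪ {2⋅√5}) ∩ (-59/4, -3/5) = (-59/4, -2/3]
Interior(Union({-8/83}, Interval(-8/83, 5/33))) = Interval.open(-8/83, 5/33)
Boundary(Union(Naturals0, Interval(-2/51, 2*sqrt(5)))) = Union(Complement(Naturals0, Interval.open(-2/51, 2*sqrt(5))), {-2/51, 2*sqrt(5)})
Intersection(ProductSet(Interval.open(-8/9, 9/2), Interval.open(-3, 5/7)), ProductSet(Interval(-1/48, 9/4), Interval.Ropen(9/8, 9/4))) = EmptySet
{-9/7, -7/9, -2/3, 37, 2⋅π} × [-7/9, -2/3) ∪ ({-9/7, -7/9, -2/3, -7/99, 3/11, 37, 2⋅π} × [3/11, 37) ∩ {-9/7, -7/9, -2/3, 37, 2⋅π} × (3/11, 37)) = {-9/7, -7/9, -2/3, 37, 2⋅π} × ([-7/9, -2/3) ∪ (3/11, 37))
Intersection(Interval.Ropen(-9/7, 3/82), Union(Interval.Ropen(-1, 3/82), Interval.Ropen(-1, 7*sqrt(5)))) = Interval.Ropen(-1, 3/82)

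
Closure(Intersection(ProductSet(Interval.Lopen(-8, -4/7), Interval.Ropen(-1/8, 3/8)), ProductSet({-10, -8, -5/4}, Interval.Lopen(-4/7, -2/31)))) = ProductSet({-5/4}, Interval(-1/8, -2/31))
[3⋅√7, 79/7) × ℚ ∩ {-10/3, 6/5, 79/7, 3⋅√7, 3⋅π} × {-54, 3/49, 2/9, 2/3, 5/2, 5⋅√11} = {3⋅√7, 3⋅π} × {-54, 3/49, 2/9, 2/3, 5/2}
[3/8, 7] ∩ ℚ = ℚ ∩ [3/8, 7]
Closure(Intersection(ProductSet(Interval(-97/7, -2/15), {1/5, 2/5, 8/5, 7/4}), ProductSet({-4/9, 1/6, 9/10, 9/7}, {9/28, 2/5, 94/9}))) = ProductSet({-4/9}, {2/5})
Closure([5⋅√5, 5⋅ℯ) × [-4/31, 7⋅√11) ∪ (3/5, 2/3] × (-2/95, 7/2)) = ({3/5, 2/3} × [-2/95, 7/2]) ∪ ([3/5, 2/3] × {-2/95, 7/2}) ∪ ((3/5, 2/3] × (-2/95, 7/2)) ∪ ({5⋅√5, 5⋅ℯ} × [-4/31, 7⋅√11]) ∪ ([5⋅√5, 5⋅ℯ] × {-4/31, 7⋅√11}) ∪ ([5⋅√5, 5⋅ℯ) × [-4/31, 7⋅√11))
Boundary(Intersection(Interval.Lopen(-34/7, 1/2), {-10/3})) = {-10/3}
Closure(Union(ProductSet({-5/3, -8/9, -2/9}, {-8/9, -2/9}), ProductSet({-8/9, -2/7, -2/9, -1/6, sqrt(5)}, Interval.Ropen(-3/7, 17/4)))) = Union(ProductSet({-5/3, -8/9, -2/9}, {-8/9, -2/9}), ProductSet({-8/9, -2/7, -2/9, -1/6, sqrt(5)}, Interval(-3/7, 17/4)))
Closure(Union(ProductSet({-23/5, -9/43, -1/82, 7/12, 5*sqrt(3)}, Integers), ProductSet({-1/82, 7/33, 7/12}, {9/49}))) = Union(ProductSet({-1/82, 7/33, 7/12}, {9/49}), ProductSet({-23/5, -9/43, -1/82, 7/12, 5*sqrt(3)}, Integers))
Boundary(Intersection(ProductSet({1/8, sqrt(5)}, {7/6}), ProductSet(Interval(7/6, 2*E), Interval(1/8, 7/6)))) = ProductSet({sqrt(5)}, {7/6})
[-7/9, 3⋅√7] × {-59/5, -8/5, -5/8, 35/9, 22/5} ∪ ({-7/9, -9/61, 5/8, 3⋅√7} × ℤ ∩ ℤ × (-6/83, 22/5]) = [-7/9, 3⋅√7] × {-59/5, -8/5, -5/8, 35/9, 22/5}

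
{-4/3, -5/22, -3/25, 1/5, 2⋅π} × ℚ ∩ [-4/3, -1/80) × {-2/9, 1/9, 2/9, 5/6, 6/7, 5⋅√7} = {-4/3, -5/22, -3/25} × {-2/9, 1/9, 2/9, 5/6, 6/7}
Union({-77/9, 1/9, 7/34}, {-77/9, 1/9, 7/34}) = {-77/9, 1/9, 7/34}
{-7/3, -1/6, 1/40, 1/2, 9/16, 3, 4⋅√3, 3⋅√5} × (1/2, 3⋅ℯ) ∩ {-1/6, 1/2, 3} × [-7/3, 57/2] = {-1/6, 1/2, 3} × (1/2, 3⋅ℯ)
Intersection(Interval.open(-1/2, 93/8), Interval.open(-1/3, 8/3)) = Interval.open(-1/3, 8/3)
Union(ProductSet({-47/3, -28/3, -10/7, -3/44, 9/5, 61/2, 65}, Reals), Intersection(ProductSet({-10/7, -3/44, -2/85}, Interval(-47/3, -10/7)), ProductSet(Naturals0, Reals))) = ProductSet({-47/3, -28/3, -10/7, -3/44, 9/5, 61/2, 65}, Reals)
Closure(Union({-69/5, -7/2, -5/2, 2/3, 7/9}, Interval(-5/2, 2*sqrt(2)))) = Union({-69/5, -7/2}, Interval(-5/2, 2*sqrt(2)))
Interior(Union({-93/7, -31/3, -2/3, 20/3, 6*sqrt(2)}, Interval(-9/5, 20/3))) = Interval.open(-9/5, 20/3)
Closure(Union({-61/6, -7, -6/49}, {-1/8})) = {-61/6, -7, -1/8, -6/49}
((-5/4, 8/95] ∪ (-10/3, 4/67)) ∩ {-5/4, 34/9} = {-5/4}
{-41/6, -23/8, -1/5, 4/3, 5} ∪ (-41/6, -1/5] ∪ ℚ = ℚ ∪ [-41/6, -1/5]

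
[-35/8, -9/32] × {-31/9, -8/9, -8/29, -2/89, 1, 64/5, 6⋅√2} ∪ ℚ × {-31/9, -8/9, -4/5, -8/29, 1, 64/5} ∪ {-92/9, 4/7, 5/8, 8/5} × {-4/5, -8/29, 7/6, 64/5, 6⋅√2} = (ℚ × {-31/9, -8/9, -4/5, -8/29, 1, 64/5}) ∪ ({-92/9, 4/7, 5/8, 8/5} × {-4/5, -8/29, 7/6, 64/5, 6⋅√2}) ∪ ([-35/8, -9/32] × {-31/9, -8/9, -8/29, -2/89, 1, 64/5, 6⋅√2})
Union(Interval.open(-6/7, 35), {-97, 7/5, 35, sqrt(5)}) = Union({-97}, Interval.Lopen(-6/7, 35))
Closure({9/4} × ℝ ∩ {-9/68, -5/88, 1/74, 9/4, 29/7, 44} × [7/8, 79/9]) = {9/4} × [7/8, 79/9]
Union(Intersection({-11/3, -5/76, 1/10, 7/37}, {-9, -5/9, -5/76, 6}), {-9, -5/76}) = {-9, -5/76}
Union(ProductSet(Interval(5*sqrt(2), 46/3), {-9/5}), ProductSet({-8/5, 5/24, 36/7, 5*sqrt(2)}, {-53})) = Union(ProductSet({-8/5, 5/24, 36/7, 5*sqrt(2)}, {-53}), ProductSet(Interval(5*sqrt(2), 46/3), {-9/5}))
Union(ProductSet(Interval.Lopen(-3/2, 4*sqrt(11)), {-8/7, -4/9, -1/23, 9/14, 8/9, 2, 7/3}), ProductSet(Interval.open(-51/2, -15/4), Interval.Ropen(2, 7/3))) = Union(ProductSet(Interval.open(-51/2, -15/4), Interval.Ropen(2, 7/3)), ProductSet(Interval.Lopen(-3/2, 4*sqrt(11)), {-8/7, -4/9, -1/23, 9/14, 8/9, 2, 7/3}))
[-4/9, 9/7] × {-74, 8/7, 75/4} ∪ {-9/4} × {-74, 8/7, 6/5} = ({-9/4} × {-74, 8/7, 6/5}) ∪ ([-4/9, 9/7] × {-74, 8/7, 75/4})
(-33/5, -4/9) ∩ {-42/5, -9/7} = {-9/7}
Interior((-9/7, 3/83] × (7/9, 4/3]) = (-9/7, 3/83) × (7/9, 4/3)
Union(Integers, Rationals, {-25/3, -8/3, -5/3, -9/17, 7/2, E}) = Union({E}, Rationals)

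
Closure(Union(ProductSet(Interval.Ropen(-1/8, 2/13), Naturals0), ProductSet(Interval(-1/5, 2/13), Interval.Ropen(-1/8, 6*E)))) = Union(ProductSet(Interval(-1/5, 2/13), Interval(-1/8, 6*E)), ProductSet(Interval(-1/8, 2/13), Union(Complement(Naturals0, Interval.open(-1/8, 6*E)), Naturals0)))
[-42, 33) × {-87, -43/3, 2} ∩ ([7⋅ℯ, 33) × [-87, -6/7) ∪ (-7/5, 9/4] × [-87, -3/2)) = ((-7/5, 9/4] ∪ [7⋅ℯ, 33)) × {-87, -43/3}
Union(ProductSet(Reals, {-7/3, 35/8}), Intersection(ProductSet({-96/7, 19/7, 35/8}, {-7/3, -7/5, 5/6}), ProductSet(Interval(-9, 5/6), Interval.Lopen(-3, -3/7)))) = ProductSet(Reals, {-7/3, 35/8})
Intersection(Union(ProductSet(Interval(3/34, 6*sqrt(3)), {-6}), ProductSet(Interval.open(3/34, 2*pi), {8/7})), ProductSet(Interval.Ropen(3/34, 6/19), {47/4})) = EmptySet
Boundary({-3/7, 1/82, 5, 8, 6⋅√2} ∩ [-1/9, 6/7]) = {1/82}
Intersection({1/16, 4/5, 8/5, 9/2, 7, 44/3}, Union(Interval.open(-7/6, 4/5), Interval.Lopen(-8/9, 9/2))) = {1/16, 4/5, 8/5, 9/2}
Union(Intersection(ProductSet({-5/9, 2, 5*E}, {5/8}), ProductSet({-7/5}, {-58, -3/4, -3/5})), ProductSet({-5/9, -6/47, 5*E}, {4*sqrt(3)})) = ProductSet({-5/9, -6/47, 5*E}, {4*sqrt(3)})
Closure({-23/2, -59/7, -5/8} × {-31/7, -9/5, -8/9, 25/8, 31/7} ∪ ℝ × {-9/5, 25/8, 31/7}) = (ℝ × {-9/5, 25/8, 31/7}) ∪ ({-23/2, -59/7, -5/8} × {-31/7, -9/5, -8/9, 25/8, 31/7})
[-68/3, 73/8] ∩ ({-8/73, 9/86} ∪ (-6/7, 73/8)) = (-6/7, 73/8)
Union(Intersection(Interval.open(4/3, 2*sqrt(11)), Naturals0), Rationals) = Union(Range(2, 7, 1), Rationals)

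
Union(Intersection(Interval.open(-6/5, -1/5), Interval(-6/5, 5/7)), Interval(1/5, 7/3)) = Union(Interval.open(-6/5, -1/5), Interval(1/5, 7/3))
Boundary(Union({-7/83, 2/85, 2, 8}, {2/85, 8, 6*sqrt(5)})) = {-7/83, 2/85, 2, 8, 6*sqrt(5)}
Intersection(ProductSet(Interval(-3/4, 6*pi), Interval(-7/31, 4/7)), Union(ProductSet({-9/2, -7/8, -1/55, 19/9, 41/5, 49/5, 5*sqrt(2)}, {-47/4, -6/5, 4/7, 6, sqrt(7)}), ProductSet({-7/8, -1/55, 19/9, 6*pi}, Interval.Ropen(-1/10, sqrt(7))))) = Union(ProductSet({-1/55, 19/9, 6*pi}, Interval(-1/10, 4/7)), ProductSet({-1/55, 19/9, 41/5, 49/5, 5*sqrt(2)}, {4/7}))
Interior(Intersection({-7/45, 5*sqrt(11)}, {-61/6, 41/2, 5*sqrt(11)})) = EmptySet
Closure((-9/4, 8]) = [-9/4, 8]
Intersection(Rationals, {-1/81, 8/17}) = {-1/81, 8/17}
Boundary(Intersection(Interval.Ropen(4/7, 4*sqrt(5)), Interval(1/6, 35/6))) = {4/7, 35/6}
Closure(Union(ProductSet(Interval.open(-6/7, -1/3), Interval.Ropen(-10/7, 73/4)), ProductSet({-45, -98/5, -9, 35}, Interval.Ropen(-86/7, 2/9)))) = Union(ProductSet({-6/7, -1/3}, Interval(-10/7, 73/4)), ProductSet({-45, -98/5, -9, 35}, Interval(-86/7, 2/9)), ProductSet(Interval(-6/7, -1/3), {-10/7, 73/4}), ProductSet(Interval.open(-6/7, -1/3), Interval.Ropen(-10/7, 73/4)))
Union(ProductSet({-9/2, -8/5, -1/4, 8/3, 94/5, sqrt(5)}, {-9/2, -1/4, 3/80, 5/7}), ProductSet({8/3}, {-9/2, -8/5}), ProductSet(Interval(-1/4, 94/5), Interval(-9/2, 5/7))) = Union(ProductSet({-9/2, -8/5, -1/4, 8/3, 94/5, sqrt(5)}, {-9/2, -1/4, 3/80, 5/7}), ProductSet(Interval(-1/4, 94/5), Interval(-9/2, 5/7)))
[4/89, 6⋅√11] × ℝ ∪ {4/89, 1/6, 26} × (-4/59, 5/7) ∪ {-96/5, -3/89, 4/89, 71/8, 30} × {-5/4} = ({-96/5, -3/89, 4/89, 71/8, 30} × {-5/4}) ∪ ({4/89, 1/6, 26} × (-4/59, 5/7)) ∪ ([4/89, 6⋅√11] × ℝ)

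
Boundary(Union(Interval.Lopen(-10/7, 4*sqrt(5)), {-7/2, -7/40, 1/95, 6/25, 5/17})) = {-7/2, -10/7, 4*sqrt(5)}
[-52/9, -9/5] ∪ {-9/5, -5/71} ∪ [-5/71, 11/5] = [-52/9, -9/5] ∪ [-5/71, 11/5]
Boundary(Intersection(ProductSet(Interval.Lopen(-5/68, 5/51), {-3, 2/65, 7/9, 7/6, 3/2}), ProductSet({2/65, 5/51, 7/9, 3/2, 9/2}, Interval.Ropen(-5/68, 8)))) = ProductSet({2/65, 5/51}, {2/65, 7/9, 7/6, 3/2})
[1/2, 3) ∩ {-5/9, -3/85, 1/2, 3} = {1/2}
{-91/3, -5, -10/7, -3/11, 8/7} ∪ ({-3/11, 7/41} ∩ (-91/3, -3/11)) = {-91/3, -5, -10/7, -3/11, 8/7}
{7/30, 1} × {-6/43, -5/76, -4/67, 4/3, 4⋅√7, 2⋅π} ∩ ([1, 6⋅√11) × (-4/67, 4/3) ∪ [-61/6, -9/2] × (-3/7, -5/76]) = ∅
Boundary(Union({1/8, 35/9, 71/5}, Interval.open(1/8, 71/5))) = {1/8, 71/5}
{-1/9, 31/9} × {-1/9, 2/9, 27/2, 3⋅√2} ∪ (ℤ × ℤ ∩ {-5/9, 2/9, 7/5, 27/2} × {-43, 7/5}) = {-1/9, 31/9} × {-1/9, 2/9, 27/2, 3⋅√2}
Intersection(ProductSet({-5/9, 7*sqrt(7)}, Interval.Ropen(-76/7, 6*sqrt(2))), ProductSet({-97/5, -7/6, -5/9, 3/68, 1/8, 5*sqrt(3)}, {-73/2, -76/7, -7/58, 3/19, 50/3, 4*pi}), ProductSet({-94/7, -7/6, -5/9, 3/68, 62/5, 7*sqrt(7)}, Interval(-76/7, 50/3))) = ProductSet({-5/9}, {-76/7, -7/58, 3/19})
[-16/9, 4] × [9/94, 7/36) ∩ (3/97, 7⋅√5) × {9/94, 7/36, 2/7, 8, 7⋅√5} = (3/97, 4] × {9/94}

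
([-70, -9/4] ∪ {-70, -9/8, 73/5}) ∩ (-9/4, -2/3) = {-9/8}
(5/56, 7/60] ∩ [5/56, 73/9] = (5/56, 7/60]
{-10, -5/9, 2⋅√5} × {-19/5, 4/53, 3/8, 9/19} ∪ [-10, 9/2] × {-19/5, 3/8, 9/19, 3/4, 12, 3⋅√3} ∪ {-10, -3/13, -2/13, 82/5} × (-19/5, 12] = ({-10, -3/13, -2/13, 82/5} × (-19/5, 12]) ∪ ({-10, -5/9, 2⋅√5} × {-19/5, 4/53, 3/8, 9/19}) ∪ ([-10, 9/2] × {-19/5, 3/8, 9/19, 3/4, 12, 3⋅√3})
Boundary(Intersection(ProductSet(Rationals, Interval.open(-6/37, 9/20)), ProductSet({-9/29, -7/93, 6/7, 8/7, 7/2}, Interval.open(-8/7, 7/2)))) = ProductSet({-9/29, -7/93, 6/7, 8/7, 7/2}, Interval(-6/37, 9/20))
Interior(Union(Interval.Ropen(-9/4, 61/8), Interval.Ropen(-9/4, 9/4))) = Interval.open(-9/4, 61/8)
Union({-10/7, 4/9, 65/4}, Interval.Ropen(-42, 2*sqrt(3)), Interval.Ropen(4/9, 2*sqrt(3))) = Union({65/4}, Interval.Ropen(-42, 2*sqrt(3)))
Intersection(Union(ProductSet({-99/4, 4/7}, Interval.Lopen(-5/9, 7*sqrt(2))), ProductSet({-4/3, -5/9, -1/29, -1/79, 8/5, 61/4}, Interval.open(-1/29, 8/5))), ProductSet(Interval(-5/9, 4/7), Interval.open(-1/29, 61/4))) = Union(ProductSet({4/7}, Interval.Lopen(-1/29, 7*sqrt(2))), ProductSet({-5/9, -1/29, -1/79}, Interval.open(-1/29, 8/5)))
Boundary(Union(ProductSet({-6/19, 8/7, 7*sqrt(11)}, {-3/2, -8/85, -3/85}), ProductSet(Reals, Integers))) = Union(ProductSet({-6/19, 8/7, 7*sqrt(11)}, {-3/2, -8/85, -3/85}), ProductSet(Reals, Integers))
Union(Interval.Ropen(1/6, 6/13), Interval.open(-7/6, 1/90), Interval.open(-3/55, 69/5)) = Interval.open(-7/6, 69/5)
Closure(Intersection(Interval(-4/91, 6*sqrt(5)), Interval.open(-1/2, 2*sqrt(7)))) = Interval(-4/91, 2*sqrt(7))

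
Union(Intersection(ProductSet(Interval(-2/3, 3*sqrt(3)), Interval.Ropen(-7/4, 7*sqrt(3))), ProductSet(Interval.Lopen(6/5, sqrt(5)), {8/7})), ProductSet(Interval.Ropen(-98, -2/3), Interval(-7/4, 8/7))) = Union(ProductSet(Interval.Ropen(-98, -2/3), Interval(-7/4, 8/7)), ProductSet(Interval.Lopen(6/5, sqrt(5)), {8/7}))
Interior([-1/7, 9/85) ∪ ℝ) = (-∞, ∞)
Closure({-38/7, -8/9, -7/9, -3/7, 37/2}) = {-38/7, -8/9, -7/9, -3/7, 37/2}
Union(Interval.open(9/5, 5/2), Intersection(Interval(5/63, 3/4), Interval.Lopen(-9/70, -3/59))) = Interval.open(9/5, 5/2)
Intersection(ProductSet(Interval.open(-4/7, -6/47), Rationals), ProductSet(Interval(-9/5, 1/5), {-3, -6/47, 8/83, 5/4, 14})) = ProductSet(Interval.open(-4/7, -6/47), {-3, -6/47, 8/83, 5/4, 14})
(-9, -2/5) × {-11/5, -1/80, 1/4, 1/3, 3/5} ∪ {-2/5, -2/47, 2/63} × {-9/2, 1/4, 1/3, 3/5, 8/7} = ({-2/5, -2/47, 2/63} × {-9/2, 1/4, 1/3, 3/5, 8/7}) ∪ ((-9, -2/5) × {-11/5, -1/80, 1/4, 1/3, 3/5})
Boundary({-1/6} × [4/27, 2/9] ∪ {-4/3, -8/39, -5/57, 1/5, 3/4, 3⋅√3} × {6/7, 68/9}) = ({-1/6} × [4/27, 2/9]) ∪ ({-4/3, -8/39, -5/57, 1/5, 3/4, 3⋅√3} × {6/7, 68/9})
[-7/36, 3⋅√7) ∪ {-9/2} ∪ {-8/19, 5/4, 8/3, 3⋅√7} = {-9/2, -8/19} ∪ [-7/36, 3⋅√7]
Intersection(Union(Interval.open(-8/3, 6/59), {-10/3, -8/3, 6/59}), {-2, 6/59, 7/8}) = {-2, 6/59}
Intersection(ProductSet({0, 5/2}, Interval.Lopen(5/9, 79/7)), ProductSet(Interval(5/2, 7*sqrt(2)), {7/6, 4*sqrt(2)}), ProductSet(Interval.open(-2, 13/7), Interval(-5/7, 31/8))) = EmptySet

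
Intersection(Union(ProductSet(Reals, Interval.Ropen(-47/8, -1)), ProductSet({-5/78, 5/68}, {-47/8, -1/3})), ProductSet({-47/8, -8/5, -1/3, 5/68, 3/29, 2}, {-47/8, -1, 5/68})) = ProductSet({-47/8, -8/5, -1/3, 5/68, 3/29, 2}, {-47/8})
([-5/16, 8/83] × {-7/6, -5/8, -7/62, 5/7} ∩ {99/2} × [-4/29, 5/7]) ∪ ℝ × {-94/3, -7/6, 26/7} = ℝ × {-94/3, -7/6, 26/7}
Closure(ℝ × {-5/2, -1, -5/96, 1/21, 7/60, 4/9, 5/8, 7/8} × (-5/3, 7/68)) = ℝ × {-5/2, -1, -5/96, 1/21, 7/60, 4/9, 5/8, 7/8} × [-5/3, 7/68]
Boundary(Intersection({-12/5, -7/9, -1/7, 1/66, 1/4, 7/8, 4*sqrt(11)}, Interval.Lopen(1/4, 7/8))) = {7/8}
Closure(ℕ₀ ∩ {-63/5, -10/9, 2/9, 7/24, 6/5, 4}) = {4}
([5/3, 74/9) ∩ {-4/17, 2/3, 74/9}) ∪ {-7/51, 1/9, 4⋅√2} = {-7/51, 1/9, 4⋅√2}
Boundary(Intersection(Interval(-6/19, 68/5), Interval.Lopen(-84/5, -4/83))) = {-6/19, -4/83}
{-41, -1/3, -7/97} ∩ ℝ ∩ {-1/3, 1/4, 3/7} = {-1/3}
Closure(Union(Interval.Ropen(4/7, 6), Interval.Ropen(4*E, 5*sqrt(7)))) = Union(Interval(4/7, 6), Interval(4*E, 5*sqrt(7)))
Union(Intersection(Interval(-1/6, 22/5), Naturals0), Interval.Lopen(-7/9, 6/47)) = Union(Interval.Lopen(-7/9, 6/47), Range(0, 5, 1))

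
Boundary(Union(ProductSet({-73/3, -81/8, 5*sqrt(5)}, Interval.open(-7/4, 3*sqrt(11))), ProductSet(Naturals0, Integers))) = Union(ProductSet({-73/3, -81/8, 5*sqrt(5)}, Interval(-7/4, 3*sqrt(11))), ProductSet(Naturals0, Integers))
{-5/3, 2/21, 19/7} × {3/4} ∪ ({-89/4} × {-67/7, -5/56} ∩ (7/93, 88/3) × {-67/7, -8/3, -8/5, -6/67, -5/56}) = {-5/3, 2/21, 19/7} × {3/4}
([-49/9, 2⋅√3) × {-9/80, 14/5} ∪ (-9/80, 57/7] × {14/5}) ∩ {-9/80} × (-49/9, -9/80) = ∅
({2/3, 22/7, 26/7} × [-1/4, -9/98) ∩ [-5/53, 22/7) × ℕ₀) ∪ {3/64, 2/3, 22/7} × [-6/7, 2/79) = {3/64, 2/3, 22/7} × [-6/7, 2/79)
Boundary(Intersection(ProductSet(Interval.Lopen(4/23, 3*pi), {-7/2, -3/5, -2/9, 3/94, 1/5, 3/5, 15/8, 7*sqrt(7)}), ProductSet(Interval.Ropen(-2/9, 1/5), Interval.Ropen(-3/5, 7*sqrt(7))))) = ProductSet(Interval(4/23, 1/5), {-3/5, -2/9, 3/94, 1/5, 3/5, 15/8})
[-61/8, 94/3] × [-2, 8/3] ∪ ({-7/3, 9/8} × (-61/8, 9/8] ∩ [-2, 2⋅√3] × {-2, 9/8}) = [-61/8, 94/3] × [-2, 8/3]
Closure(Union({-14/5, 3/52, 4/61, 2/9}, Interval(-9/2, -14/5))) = Union({3/52, 4/61, 2/9}, Interval(-9/2, -14/5))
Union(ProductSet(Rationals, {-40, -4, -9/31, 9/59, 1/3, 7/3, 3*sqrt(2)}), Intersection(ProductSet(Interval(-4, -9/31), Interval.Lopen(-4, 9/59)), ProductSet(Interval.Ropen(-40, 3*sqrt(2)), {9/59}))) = Union(ProductSet(Interval(-4, -9/31), {9/59}), ProductSet(Rationals, {-40, -4, -9/31, 9/59, 1/3, 7/3, 3*sqrt(2)}))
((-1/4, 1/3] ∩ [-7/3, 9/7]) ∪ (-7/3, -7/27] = (-7/3, -7/27] ∪ (-1/4, 1/3]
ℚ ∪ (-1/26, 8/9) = ℚ ∪ [-1/26, 8/9]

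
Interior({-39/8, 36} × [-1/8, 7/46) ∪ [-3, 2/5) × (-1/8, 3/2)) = (-3, 2/5) × (-1/8, 3/2)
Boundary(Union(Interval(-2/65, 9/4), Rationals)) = Union(Interval(-oo, -2/65), Interval(9/4, oo))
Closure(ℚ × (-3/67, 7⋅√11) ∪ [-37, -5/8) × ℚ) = ([-37, -5/8] × ℝ) ∪ (ℝ × [-3/67, 7⋅√11])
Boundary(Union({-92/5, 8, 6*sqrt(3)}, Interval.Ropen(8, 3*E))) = {-92/5, 8, 6*sqrt(3), 3*E}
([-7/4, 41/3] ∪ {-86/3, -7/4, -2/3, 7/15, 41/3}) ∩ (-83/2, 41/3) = {-86/3} ∪ [-7/4, 41/3)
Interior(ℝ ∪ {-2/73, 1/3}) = ℝ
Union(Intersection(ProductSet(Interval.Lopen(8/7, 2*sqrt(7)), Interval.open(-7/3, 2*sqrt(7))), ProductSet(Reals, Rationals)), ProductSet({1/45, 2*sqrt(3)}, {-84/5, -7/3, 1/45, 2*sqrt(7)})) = Union(ProductSet({1/45, 2*sqrt(3)}, {-84/5, -7/3, 1/45, 2*sqrt(7)}), ProductSet(Interval.Lopen(8/7, 2*sqrt(7)), Intersection(Interval.open(-7/3, 2*sqrt(7)), Rationals)))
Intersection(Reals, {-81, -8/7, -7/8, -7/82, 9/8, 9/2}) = {-81, -8/7, -7/8, -7/82, 9/8, 9/2}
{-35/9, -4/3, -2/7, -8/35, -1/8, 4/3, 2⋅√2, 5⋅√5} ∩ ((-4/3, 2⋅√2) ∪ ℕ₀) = {-2/7, -8/35, -1/8, 4/3}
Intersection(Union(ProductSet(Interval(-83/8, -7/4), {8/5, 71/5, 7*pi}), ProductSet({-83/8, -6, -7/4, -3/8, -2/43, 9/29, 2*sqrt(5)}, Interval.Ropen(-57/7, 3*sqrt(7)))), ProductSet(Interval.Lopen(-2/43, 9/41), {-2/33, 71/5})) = EmptySet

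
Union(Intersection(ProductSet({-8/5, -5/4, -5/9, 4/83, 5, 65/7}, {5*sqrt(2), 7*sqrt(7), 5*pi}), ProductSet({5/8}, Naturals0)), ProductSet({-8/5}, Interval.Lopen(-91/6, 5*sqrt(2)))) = ProductSet({-8/5}, Interval.Lopen(-91/6, 5*sqrt(2)))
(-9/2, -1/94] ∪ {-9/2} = [-9/2, -1/94]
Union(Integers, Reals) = Reals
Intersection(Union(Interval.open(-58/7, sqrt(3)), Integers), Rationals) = Union(Integers, Intersection(Interval.open(-58/7, sqrt(3)), Rationals))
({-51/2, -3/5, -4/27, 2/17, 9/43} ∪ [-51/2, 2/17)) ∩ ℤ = {-25, -24, …, 0}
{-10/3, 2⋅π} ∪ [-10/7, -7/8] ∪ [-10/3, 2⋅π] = [-10/3, 2⋅π]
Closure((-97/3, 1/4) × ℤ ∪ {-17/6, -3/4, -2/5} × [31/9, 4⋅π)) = ([-97/3, 1/4] × ℤ) ∪ ({-17/6, -3/4, -2/5} × [31/9, 4⋅π])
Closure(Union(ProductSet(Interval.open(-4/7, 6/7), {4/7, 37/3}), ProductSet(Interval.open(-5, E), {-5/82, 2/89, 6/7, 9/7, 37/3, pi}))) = Union(ProductSet(Interval(-5, E), {-5/82, 2/89, 6/7, 9/7, 37/3, pi}), ProductSet(Interval(-4/7, 6/7), {4/7, 37/3}))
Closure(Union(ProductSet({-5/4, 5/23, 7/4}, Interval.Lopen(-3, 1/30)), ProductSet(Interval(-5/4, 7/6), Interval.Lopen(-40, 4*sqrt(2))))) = Union(ProductSet({-5/4, 7/4}, Interval(-3, 1/30)), ProductSet({-5/4, 5/23, 7/4}, Interval.Lopen(-3, 1/30)), ProductSet(Interval(-5/4, 7/6), Interval(-40, 4*sqrt(2))))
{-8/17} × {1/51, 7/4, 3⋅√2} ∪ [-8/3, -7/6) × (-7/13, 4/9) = ({-8/17} × {1/51, 7/4, 3⋅√2}) ∪ ([-8/3, -7/6) × (-7/13, 4/9))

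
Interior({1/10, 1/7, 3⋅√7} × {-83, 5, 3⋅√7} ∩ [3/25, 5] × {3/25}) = ∅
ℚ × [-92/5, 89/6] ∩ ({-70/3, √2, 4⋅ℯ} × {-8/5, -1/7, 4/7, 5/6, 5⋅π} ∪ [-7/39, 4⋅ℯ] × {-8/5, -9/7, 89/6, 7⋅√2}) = ({-70/3} × {-8/5, -1/7, 4/7, 5/6}) ∪ ((ℚ ∩ [-7/39, 4⋅ℯ]) × {-8/5, -9/7, 89/6, 7⋅√2})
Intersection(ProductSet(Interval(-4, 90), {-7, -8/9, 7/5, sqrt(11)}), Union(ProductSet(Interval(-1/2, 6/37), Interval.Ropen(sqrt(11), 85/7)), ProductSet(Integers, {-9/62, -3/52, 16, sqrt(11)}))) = ProductSet(Union(Interval(-1/2, 6/37), Range(-4, 91, 1)), {sqrt(11)})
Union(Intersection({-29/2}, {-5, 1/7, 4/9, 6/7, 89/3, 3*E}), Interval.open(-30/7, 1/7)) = Interval.open(-30/7, 1/7)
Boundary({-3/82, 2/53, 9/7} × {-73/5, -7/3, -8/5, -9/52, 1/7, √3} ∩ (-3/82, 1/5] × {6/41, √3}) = {2/53} × {√3}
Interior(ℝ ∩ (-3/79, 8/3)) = (-3/79, 8/3)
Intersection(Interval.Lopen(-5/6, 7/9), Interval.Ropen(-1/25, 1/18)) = Interval.Ropen(-1/25, 1/18)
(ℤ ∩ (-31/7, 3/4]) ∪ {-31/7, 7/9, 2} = {-31/7, 7/9, 2} ∪ {-4, -3, …, 0}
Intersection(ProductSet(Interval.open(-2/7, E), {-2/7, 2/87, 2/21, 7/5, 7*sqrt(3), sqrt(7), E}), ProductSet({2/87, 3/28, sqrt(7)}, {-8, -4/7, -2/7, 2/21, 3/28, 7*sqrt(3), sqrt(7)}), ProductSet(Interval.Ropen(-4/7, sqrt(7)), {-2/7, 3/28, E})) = ProductSet({2/87, 3/28}, {-2/7})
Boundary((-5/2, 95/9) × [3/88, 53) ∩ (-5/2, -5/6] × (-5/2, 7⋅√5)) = ({-5/2, -5/6} × [3/88, 7⋅√5]) ∪ ([-5/2, -5/6] × {3/88, 7⋅√5})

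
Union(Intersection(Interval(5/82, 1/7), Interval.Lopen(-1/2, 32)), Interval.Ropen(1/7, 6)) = Interval.Ropen(5/82, 6)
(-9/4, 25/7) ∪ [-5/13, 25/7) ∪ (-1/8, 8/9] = (-9/4, 25/7)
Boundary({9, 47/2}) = {9, 47/2}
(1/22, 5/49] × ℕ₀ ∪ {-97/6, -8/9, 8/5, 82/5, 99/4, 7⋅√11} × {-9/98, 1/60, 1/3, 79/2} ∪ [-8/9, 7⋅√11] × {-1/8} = ((1/22, 5/49] × ℕ₀) ∪ ([-8/9, 7⋅√11] × {-1/8}) ∪ ({-97/6, -8/9, 8/5, 82/5, 99/4, 7⋅√11} × {-9/98, 1/60, 1/3, 79/2})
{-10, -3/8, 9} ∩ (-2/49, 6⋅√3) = {9}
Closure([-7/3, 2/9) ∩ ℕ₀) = {0}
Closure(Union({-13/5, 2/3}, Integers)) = Union({-13/5, 2/3}, Integers)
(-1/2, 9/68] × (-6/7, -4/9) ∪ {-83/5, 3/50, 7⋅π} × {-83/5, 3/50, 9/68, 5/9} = ((-1/2, 9/68] × (-6/7, -4/9)) ∪ ({-83/5, 3/50, 7⋅π} × {-83/5, 3/50, 9/68, 5/9})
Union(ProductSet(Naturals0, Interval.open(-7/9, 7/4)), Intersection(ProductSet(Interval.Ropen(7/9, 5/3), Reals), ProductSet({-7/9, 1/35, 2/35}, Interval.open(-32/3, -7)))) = ProductSet(Naturals0, Interval.open(-7/9, 7/4))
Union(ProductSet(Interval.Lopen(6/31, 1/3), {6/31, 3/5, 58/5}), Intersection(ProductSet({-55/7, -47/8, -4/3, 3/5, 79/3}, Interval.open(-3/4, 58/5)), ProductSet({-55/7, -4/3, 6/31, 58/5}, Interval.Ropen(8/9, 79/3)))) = Union(ProductSet({-55/7, -4/3}, Interval.Ropen(8/9, 58/5)), ProductSet(Interval.Lopen(6/31, 1/3), {6/31, 3/5, 58/5}))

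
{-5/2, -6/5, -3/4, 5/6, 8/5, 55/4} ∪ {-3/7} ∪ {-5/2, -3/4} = {-5/2, -6/5, -3/4, -3/7, 5/6, 8/5, 55/4}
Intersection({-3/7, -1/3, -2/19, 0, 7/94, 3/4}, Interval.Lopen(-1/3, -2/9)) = EmptySet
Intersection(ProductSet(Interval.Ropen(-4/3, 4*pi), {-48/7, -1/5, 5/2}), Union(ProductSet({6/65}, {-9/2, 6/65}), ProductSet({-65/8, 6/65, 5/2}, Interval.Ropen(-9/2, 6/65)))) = ProductSet({6/65, 5/2}, {-1/5})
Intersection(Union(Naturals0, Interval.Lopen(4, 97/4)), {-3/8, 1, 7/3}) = {1}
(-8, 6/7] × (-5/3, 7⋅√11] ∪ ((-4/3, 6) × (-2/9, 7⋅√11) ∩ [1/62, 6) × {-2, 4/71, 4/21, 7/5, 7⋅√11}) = ([1/62, 6) × {4/71, 4/21, 7/5}) ∪ ((-8, 6/7] × (-5/3, 7⋅√11])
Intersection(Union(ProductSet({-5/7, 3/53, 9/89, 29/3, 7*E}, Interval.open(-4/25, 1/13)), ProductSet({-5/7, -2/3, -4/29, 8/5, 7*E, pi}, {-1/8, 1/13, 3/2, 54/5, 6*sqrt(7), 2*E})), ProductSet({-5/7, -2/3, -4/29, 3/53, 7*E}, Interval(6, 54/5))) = ProductSet({-5/7, -2/3, -4/29, 7*E}, {54/5})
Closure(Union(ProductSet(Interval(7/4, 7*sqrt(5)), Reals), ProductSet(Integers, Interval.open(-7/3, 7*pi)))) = Union(ProductSet(Complement(Integers, Interval.open(7/4, 7*sqrt(5))), Interval(-7/3, 7*pi)), ProductSet(Integers, Interval.open(-7/3, 7*pi)), ProductSet(Interval(7/4, 7*sqrt(5)), Reals))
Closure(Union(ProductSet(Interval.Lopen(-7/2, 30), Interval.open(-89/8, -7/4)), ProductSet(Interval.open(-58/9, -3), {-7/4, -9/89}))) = Union(ProductSet({-7/2, 30}, Interval(-89/8, -7/4)), ProductSet(Interval(-58/9, -3), {-7/4, -9/89}), ProductSet(Interval(-7/2, 30), {-89/8, -7/4}), ProductSet(Interval.Lopen(-7/2, 30), Interval.open(-89/8, -7/4)))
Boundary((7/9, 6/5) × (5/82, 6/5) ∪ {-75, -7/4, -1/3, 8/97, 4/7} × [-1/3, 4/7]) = ({7/9, 6/5} × [5/82, 6/5]) ∪ ([7/9, 6/5] × {5/82, 6/5}) ∪ ({-75, -7/4, -1/3, 8/97, 4/7} × [-1/3, 4/7])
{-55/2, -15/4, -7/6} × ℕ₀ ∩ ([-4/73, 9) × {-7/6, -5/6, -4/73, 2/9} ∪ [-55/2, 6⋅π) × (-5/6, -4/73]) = ∅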